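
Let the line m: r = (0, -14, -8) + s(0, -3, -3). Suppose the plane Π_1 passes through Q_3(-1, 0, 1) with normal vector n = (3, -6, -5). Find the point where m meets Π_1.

(0, -2, 4)

Π_1: n·r = n·Q_3 gives 3x - 6y - 5z = -8.
Substitute r = (0, -14, -8) + t(0, -3, -3) into the plane: 124 + 33t = -8, so t = -4.
Intersection: (0, -14, -8) + (-4)·(0, -3, -3) = (0, -2, 4).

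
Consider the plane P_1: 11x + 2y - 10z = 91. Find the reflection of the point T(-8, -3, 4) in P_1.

(14, 1, -16)

λ = (n·T − d)/|n|² = (-134 − 91)/225 = -1.
Reflection = T − 2λn = (-8, -3, 4) − (-2)·(11, 2, -10) = (14, 1, -16).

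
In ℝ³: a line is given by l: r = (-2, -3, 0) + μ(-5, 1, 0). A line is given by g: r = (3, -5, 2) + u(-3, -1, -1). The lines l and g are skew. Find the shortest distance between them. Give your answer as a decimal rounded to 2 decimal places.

Common perpendicular direction n = (-5, 1, 0) × (-3, -1, -1) = (-1, -5, 8).
With w = (3, -5, 2) − (-2, -3, 0) = (5, -2, 2), w · n = 21.
Distance = |w · n| / |n| = |21| / √90 ≈ 2.21.

2.21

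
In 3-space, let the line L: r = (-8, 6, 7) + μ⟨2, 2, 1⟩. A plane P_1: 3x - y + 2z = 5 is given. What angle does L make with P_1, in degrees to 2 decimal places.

32.31

sin θ = |n·v| / (|n||v|) = |6| / (√14 · √9) = 0.53452.
θ ≈ 32.31°.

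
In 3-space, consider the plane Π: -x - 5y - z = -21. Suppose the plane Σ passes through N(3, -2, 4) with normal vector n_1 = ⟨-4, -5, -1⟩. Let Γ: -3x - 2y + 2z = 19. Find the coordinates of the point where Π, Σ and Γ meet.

(-5, 4, 6)

Σ: n_1·r = n_1·N gives -4x - 5y - z = -6.
Solving the 3×3 linear system -x - 5y - z = -21, -4x - 5y - z = -6, -3x - 2y + 2z = 19 (e.g. by elimination or Cramer's rule, determinant = -36) gives (-5, 4, 6).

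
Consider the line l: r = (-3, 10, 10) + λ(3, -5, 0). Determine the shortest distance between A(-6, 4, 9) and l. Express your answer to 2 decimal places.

Taking (-3, 10, 10) on l with direction v = (3, -5, 0): w = A − (-3, 10, 10) = (-3, -6, -1), and w × v = (-5, -3, 33).
Distance = |w × v| / |v| = √1123 / √34 ≈ 5.75.

5.75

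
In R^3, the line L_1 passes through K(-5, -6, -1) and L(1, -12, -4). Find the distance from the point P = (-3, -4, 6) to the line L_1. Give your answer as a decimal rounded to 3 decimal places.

7.180

A direction vector for L_1 is L − K = (6, -6, -3).
Taking (-5, -6, -1) on L_1 with direction v = (6, -6, -3): w = P − (-5, -6, -1) = (2, 2, 7), and w × v = (36, 48, -24).
Distance = |w × v| / |v| = √4176 / √81 ≈ 7.180.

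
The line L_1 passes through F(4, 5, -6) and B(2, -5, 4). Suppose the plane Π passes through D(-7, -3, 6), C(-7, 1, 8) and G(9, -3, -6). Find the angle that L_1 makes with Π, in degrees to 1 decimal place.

44.6

A direction vector for L_1 is B − F = (-2, -10, 10).
DC = (0, 4, 2), DG = (16, 0, -12); a normal to Π is DC × DG = (-48, 32, -64).
Using D: Π has equation -48x + 32y - 64z = -144.
sin θ = |n·v| / (|n||v|) = |-864| / (√7424 · √204) = 0.70207.
θ ≈ 44.6°.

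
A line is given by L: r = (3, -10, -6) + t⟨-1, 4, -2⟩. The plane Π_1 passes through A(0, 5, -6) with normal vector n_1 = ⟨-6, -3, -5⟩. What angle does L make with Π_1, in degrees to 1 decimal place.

Π_1: n_1·r = n_1·A gives -6x - 3y - 5z = 15.
sin θ = |n·v| / (|n||v|) = |4| / (√70 · √21) = 0.10433.
θ ≈ 6.0°.

6.0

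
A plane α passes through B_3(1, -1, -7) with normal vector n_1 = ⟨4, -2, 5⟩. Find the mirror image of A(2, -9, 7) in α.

(-14, -1, -13)

α: n_1·r = n_1·B_3 gives 4x - 2y + 5z = -29.
λ = (n·A − d)/|n|² = (61 − (-29))/45 = 2.
Reflection = A − 2λn = (2, -9, 7) − 4·(4, -2, 5) = (-14, -1, -13).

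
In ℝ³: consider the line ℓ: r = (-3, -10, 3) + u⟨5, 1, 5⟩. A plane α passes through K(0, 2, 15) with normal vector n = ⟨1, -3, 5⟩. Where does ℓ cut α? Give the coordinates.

(2, -9, 8)

α: n·r = n·K gives x - 3y + 5z = 69.
Substitute r = (-3, -10, 3) + t(5, 1, 5) into the plane: 42 + 27t = 69, so t = 1.
Intersection: (-3, -10, 3) + 1·(5, 1, 5) = (2, -9, 8).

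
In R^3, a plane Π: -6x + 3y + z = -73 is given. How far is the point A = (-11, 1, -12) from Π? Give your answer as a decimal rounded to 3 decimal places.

19.167

n·A − d = (-6)·(-11) + (3)·(1) + (1)·(-12) − (-73) = 130; |n| = √46.
Distance = |130| / √46 = 130/√46 ≈ 19.167.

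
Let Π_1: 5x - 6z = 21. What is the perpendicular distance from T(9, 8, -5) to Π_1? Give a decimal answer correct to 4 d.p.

n·T − d = (5)·(9) + (0)·(8) + (-6)·(-5) − 21 = 54; |n| = √61.
Distance = |54| / √61 = 54/√61 ≈ 6.9140.

6.9140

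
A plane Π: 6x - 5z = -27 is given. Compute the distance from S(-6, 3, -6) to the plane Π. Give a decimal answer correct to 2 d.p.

n·S − d = (6)·(-6) + (0)·(3) + (-5)·(-6) − (-27) = 21; |n| = √61.
Distance = |21| / √61 = 21/√61 ≈ 2.69.

2.69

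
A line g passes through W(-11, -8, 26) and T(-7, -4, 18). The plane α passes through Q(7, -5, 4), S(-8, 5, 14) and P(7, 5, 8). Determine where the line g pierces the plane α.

A direction vector for g is T − W = (4, 4, -8).
QS = (-15, 10, 10), QP = (0, 10, 4); a normal to α is QS × QP = (-60, 60, -150).
Using Q: α has equation -60x + 60y - 150z = -1320.
Substitute r = (-11, -8, 26) + t(4, 4, -8) into the plane: -3720 + 1200t = -1320, so t = 2.
Intersection: (-11, -8, 26) + 2·(4, 4, -8) = (-3, 0, 10).

(-3, 0, 10)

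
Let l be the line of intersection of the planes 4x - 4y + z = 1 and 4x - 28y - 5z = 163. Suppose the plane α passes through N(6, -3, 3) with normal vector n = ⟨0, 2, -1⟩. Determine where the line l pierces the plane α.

Direction of l: (4, -4, 1) × (4, -28, -5) = (48, 24, -96).
A point on l: solving the two plane equations with x = -3 gives (-3, -5, -7).
α: n·r = n·N gives 2y - z = -9.
Substitute r = (-3, -5, -7) + t(48, 24, -96) into the plane: -3 + 144t = -9, so t = -1/24.
Intersection: (-3, -5, -7) + (-1/24)·(48, 24, -96) = (-5, -6, -3).

(-5, -6, -3)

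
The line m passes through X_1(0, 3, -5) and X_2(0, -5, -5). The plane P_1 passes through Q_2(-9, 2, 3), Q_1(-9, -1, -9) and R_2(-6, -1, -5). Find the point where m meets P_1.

(0, -3, -5)

A direction vector for m is X_2 − X_1 = (0, -8, 0).
Q_2Q_1 = (0, -3, -12), Q_2R_2 = (3, -3, -8); a normal to P_1 is Q_2Q_1 × Q_2R_2 = (-12, -36, 9).
Using Q_2: P_1 has equation -12x - 36y + 9z = 63.
Substitute r = (0, 3, -5) + t(0, -8, 0) into the plane: -153 + 288t = 63, so t = 3/4.
Intersection: (0, 3, -5) + (3/4)·(0, -8, 0) = (0, -3, -5).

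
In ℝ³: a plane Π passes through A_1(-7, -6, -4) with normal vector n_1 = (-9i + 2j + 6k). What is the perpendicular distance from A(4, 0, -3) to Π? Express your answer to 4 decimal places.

7.3636

Π: n_1·r = n_1·A_1 gives -9x + 2y + 6z = 27.
n·A − d = (-9)·(4) + (2)·(0) + (6)·(-3) − 27 = -81; |n| = √121.
Distance = |-81| / √121 = 81/√121 ≈ 7.3636.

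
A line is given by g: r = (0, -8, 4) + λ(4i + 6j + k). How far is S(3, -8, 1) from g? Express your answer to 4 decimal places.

Taking (0, -8, 4) on g with direction v = (4, 6, 1): w = S − (0, -8, 4) = (3, 0, -3), and w × v = (18, -15, 18).
Distance = |w × v| / |v| = √873 / √53 ≈ 4.0585.

4.0585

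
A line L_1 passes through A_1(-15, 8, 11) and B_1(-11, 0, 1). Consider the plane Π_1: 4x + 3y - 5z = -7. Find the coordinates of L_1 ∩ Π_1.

(-7, -8, -9)

A direction vector for L_1 is B_1 − A_1 = (4, -8, -10).
Substitute r = (-15, 8, 11) + t(4, -8, -10) into the plane: -91 + 42t = -7, so t = 2.
Intersection: (-15, 8, 11) + 2·(4, -8, -10) = (-7, -8, -9).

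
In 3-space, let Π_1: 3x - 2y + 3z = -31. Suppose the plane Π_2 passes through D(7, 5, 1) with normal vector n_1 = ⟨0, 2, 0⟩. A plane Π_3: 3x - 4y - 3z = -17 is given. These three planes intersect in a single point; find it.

(-3, 5, -4)

Π_2: n_1·r = n_1·D gives 2y = 10.
Solving the 3×3 linear system 3x - 2y + 3z = -31, 2y = 10, 3x - 4y - 3z = -17 (e.g. by elimination or Cramer's rule, determinant = -36) gives (-3, 5, -4).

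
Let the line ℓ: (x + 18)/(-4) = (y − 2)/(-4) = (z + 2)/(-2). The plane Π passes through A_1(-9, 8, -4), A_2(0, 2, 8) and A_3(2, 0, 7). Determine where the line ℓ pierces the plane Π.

ℓ has direction (-4, -4, -2) through (-18, 2, -2).
A_1A_2 = (9, -6, 12), A_1A_3 = (11, -8, 11); a normal to Π is A_1A_2 × A_1A_3 = (30, 33, -6).
Using A_1: Π has equation 30x + 33y - 6z = 18.
Substitute r = (-18, 2, -2) + t(-4, -4, -2) into the plane: -462 + (-240)t = 18, so t = -2.
Intersection: (-18, 2, -2) + (-2)·(-4, -4, -2) = (-10, 10, 2).

(-10, 10, 2)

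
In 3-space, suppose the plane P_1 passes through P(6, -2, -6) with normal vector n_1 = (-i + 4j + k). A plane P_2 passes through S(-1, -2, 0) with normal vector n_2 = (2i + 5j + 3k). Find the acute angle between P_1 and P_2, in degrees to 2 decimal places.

36.59

P_1: n_1·r = n_1·P gives -x + 4y + z = -20.
P_2: n_2·r = n_2·S gives 2x + 5y + 3z = -12.
cos θ = |n₁·n₂| / (|n₁||n₂|) = |21| / (√18 · √38).
θ = arccos(0.80296) ≈ 36.59°.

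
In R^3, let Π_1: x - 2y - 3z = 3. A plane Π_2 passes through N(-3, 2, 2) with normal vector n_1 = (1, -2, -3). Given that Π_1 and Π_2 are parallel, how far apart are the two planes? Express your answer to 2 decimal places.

4.28

Π_2: n_1·r = n_1·N gives x - 2y - 3z = -13.
Same normal n = (1, -2, -3) with |n| = √14; distance = |3 − (-13)| / |n| = 16/√14 ≈ 4.28.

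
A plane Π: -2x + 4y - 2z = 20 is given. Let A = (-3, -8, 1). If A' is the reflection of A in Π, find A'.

(-11, 8, -7)

λ = (n·A − d)/|n|² = (-28 − 20)/24 = -2.
Reflection = A − 2λn = (-3, -8, 1) − (-4)·(-2, 4, -2) = (-11, 8, -7).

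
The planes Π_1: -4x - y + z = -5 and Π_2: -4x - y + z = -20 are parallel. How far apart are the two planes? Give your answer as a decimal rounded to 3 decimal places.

Same normal n = (-4, -1, 1) with |n| = √18; distance = |-5 − (-20)| / |n| = 15/√18 ≈ 3.536.

3.536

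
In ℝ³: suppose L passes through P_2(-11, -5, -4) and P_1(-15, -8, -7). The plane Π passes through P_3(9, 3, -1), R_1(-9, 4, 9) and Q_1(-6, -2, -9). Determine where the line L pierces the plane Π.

A direction vector for L is P_1 − P_2 = (-4, -3, -3).
P_3R_1 = (-18, 1, 10), P_3Q_1 = (-15, -5, -8); a normal to Π is P_3R_1 × P_3Q_1 = (42, -294, 105).
Using P_3: Π has equation 42x - 294y + 105z = -609.
Substitute r = (-11, -5, -4) + t(-4, -3, -3) into the plane: 588 + 399t = -609, so t = -3.
Intersection: (-11, -5, -4) + (-3)·(-4, -3, -3) = (1, 4, 5).

(1, 4, 5)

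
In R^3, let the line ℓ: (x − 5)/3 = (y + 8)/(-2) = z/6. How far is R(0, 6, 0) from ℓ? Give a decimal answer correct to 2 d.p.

13.54

ℓ has direction (3, -2, 6) through (5, -8, 0).
Taking (5, -8, 0) on ℓ with direction v = (3, -2, 6): w = R − (5, -8, 0) = (-5, 14, 0), and w × v = (84, 30, -32).
Distance = |w × v| / |v| = √8980 / √49 ≈ 13.54.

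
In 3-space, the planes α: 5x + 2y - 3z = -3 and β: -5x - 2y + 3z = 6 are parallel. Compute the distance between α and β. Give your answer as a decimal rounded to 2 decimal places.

0.49

Rescale β by 1/(-1): 5x + 2y - 3z = -6. Then distance = |-3 − (-6)| / √38 ≈ 0.49.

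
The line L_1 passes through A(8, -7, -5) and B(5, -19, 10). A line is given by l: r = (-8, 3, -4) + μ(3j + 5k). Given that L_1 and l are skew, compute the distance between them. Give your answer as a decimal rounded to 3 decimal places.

17.107

A direction vector for L_1 is B − A = (-3, -12, 15).
Common perpendicular direction n = (-3, -12, 15) × (0, 3, 5) = (-105, 15, -9).
With w = (-8, 3, -4) − (8, -7, -5) = (-16, 10, 1), w · n = 1821.
Distance = |w · n| / |n| = |1821| / √11331 ≈ 17.107.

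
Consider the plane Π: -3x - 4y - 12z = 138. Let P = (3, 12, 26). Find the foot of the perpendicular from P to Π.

(-6, 0, -10)

Foot = P − λn with λ = (n·P − d)/|n|² = (-369 − 138)/169 = -3.
Foot = (3, 12, 26) − (-3)·(-3, -4, -12) = (-6, 0, -10).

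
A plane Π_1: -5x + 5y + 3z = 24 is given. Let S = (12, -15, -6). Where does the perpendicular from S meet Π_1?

Foot = S − λn with λ = (n·S − d)/|n|² = (-153 − 24)/59 = -3.
Foot = (12, -15, -6) − (-3)·(-5, 5, 3) = (-3, 0, 3).

(-3, 0, 3)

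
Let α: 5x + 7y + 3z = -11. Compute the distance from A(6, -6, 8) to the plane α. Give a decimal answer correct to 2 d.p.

2.52

n·A − d = (5)·(6) + (7)·(-6) + (3)·(8) − (-11) = 23; |n| = √83.
Distance = |23| / √83 = 23/√83 ≈ 2.52.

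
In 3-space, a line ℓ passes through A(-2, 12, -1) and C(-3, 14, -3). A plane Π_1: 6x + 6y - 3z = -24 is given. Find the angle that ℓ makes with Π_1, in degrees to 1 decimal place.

26.4

A direction vector for ℓ is C − A = (-1, 2, -2).
sin θ = |n·v| / (|n||v|) = |12| / (√81 · √9) = 0.44444.
θ ≈ 26.4°.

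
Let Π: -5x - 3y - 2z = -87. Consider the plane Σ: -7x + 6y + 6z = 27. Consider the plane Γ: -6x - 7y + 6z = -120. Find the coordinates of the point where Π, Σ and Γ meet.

Solving the 3×3 linear system -5x - 3y - 2z = -87, -7x + 6y + 6z = 27, -6x - 7y + 6z = -120 (e.g. by elimination or Cramer's rule, determinant = -578) gives (9, 12, 3).

(9, 12, 3)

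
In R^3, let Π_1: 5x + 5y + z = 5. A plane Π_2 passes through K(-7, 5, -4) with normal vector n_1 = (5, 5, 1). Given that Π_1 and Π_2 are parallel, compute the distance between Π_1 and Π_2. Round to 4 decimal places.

2.6605

Π_2: n_1·r = n_1·K gives 5x + 5y + z = -14.
Same normal n = (5, 5, 1) with |n| = √51; distance = |5 − (-14)| / |n| = 19/√51 ≈ 2.6605.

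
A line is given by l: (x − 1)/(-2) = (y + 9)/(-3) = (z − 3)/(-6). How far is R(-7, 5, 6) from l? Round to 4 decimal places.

15.1489

l has direction (-2, -3, -6) through (1, -9, 3).
Taking (1, -9, 3) on l with direction v = (-2, -3, -6): w = R − (1, -9, 3) = (-8, 14, 3), and w × v = (-75, -54, 52).
Distance = |w × v| / |v| = √11245 / √49 ≈ 15.1489.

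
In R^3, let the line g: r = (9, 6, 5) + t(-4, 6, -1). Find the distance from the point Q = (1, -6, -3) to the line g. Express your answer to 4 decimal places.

Taking (9, 6, 5) on g with direction v = (-4, 6, -1): w = Q − (9, 6, 5) = (-8, -12, -8), and w × v = (60, 24, -96).
Distance = |w × v| / |v| = √13392 / √53 ≈ 15.8959.

15.8959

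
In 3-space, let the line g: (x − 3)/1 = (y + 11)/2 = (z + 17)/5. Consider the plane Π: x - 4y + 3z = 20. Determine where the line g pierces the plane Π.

g has direction (1, 2, 5) through (3, -11, -17).
Substitute r = (3, -11, -17) + t(1, 2, 5) into the plane: -4 + 8t = 20, so t = 3.
Intersection: (3, -11, -17) + 3·(1, 2, 5) = (6, -5, -2).

(6, -5, -2)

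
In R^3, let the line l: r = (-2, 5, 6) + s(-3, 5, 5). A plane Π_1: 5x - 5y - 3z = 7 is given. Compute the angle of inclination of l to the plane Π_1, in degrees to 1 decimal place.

sin θ = |n·v| / (|n||v|) = |-55| / (√59 · √59) = 0.93220.
θ ≈ 68.8°.

68.8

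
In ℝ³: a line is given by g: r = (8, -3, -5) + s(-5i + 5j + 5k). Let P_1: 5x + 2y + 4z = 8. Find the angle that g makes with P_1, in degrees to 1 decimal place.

4.9

sin θ = |n·v| / (|n||v|) = |5| / (√45 · √75) = 0.08607.
θ ≈ 4.9°.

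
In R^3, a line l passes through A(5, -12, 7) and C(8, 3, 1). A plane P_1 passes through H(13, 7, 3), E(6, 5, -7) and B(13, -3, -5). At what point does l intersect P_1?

(9, 8, -1)

A direction vector for l is C − A = (3, 15, -6).
HE = (-7, -2, -10), HB = (0, -10, -8); a normal to P_1 is HE × HB = (-84, -56, 70).
Using H: P_1 has equation -84x - 56y + 70z = -1274.
Substitute r = (5, -12, 7) + t(3, 15, -6) into the plane: 742 + (-1512)t = -1274, so t = 4/3.
Intersection: (5, -12, 7) + (4/3)·(3, 15, -6) = (9, 8, -1).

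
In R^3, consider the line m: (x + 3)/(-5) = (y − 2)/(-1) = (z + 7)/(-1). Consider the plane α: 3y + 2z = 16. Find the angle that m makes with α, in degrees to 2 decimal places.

m has direction (-5, -1, -1) through (-3, 2, -7).
sin θ = |n·v| / (|n||v|) = |-5| / (√13 · √27) = 0.26688.
θ ≈ 15.48°.

15.48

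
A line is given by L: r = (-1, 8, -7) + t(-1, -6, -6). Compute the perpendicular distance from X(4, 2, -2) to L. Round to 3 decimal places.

Taking (-1, 8, -7) on L with direction v = (-1, -6, -6): w = X − (-1, 8, -7) = (5, -6, 5), and w × v = (66, 25, -36).
Distance = |w × v| / |v| = √6277 / √73 ≈ 9.273.

9.273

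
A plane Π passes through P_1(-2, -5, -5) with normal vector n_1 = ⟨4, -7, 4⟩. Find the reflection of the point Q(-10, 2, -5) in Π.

(-2, -12, 3)

Π: n_1·r = n_1·P_1 gives 4x - 7y + 4z = 7.
λ = (n·Q − d)/|n|² = (-74 − 7)/81 = -1.
Reflection = Q − 2λn = (-10, 2, -5) − (-2)·(4, -7, 4) = (-2, -12, 3).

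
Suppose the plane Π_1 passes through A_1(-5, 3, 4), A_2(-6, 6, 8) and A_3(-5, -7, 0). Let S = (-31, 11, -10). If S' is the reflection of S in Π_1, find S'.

A_1A_2 = (-1, 3, 4), A_1A_3 = (0, -10, -4); a normal to Π_1 is A_1A_2 × A_1A_3 = (28, -4, 10).
Using A_1: Π_1 has equation 28x - 4y + 10z = -112.
λ = (n·S − d)/|n|² = (-1012 − (-112))/900 = -1.
Reflection = S − 2λn = (-31, 11, -10) − (-2)·(28, -4, 10) = (25, 3, 10).

(25, 3, 10)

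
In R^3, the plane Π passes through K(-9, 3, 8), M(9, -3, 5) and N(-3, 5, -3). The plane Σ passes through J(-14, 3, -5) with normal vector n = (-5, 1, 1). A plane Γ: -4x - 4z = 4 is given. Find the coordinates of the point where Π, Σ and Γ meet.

KM = (18, -6, -3), KN = (6, 2, -11); a normal to Π is KM × KN = (72, 180, 72).
Using K: Π has equation 72x + 180y + 72z = 468.
Σ: n·r = n·J gives -5x + y + z = 68.
Solving the 3×3 linear system 72x + 180y + 72z = 468, -5x + y + z = 68, -4x - 4z = 4 (e.g. by elimination or Cramer's rule, determinant = -4320) gives (-11, 3, 10).

(-11, 3, 10)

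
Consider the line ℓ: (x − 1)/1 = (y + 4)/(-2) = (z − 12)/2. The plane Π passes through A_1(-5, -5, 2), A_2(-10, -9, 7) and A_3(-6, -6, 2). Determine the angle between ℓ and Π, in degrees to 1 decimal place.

52.5

ℓ has direction (1, -2, 2) through (1, -4, 12).
A_1A_2 = (-5, -4, 5), A_1A_3 = (-1, -1, 0); a normal to Π is A_1A_2 × A_1A_3 = (5, -5, 1).
Using A_1: Π has equation 5x - 5y + z = 2.
sin θ = |n·v| / (|n||v|) = |17| / (√51 · √9) = 0.79349.
θ ≈ 52.5°.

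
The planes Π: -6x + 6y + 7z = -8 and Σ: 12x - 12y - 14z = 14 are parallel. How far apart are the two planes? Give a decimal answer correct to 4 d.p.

0.0909

Rescale Σ by 1/(-2): -6x + 6y + 7z = -7. Then distance = |-8 − (-7)| / √121 ≈ 0.0909.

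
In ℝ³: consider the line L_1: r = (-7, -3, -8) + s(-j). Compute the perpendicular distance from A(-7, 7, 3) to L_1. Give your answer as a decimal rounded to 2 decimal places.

11.00

Taking (-7, -3, -8) on L_1 with direction v = (0, -1, 0): w = A − (-7, -3, -8) = (0, 10, 11), and w × v = (11, 0, 0).
Distance = |w × v| / |v| = √121 / √1 ≈ 11.00.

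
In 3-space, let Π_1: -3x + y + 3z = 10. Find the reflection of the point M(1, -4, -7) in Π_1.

λ = (n·M − d)/|n|² = (-28 − 10)/19 = -2.
Reflection = M − 2λn = (1, -4, -7) − (-4)·(-3, 1, 3) = (-11, 0, 5).

(-11, 0, 5)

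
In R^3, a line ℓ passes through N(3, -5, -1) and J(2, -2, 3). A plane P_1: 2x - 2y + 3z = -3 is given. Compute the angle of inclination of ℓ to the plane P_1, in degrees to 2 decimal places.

A direction vector for ℓ is J − N = (-1, 3, 4).
sin θ = |n·v| / (|n||v|) = |4| / (√17 · √26) = 0.19026.
θ ≈ 10.97°.

10.97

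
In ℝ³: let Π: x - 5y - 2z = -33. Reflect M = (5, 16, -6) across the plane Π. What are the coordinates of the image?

λ = (n·M − d)/|n|² = (-63 − (-33))/30 = -1.
Reflection = M − 2λn = (5, 16, -6) − (-2)·(1, -5, -2) = (7, 6, -10).

(7, 6, -10)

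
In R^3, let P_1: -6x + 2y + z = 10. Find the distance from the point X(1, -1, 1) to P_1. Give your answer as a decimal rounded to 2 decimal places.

2.65

n·X − d = (-6)·(1) + (2)·(-1) + (1)·(1) − 10 = -17; |n| = √41.
Distance = |-17| / √41 = 17/√41 ≈ 2.65.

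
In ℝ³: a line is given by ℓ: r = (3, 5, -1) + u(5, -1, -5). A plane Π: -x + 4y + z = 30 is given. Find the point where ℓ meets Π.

Substitute r = (3, 5, -1) + t(5, -1, -5) into the plane: 16 + (-14)t = 30, so t = -1.
Intersection: (3, 5, -1) + (-1)·(5, -1, -5) = (-2, 6, 4).

(-2, 6, 4)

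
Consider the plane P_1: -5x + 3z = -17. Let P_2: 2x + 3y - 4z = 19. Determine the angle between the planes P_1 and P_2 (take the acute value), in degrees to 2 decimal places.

cos θ = |n₁·n₂| / (|n₁||n₂|) = |-22| / (√34 · √29).
θ = arccos(0.70062) ≈ 45.52°.

45.52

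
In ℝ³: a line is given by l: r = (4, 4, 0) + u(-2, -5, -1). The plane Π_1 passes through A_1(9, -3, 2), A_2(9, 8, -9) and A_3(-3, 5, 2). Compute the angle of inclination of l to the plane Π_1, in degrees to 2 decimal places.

58.91

A_1A_2 = (0, 11, -11), A_1A_3 = (-12, 8, 0); a normal to Π_1 is A_1A_2 × A_1A_3 = (88, 132, 132).
Using A_1: Π_1 has equation 88x + 132y + 132z = 660.
sin θ = |n·v| / (|n||v|) = |-968| / (√42592 · √30) = 0.85635.
θ ≈ 58.91°.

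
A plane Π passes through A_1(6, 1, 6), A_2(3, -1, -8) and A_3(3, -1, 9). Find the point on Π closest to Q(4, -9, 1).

(0, -3, 1)

A_1A_2 = (-3, -2, -14), A_1A_3 = (-3, -2, 3); a normal to Π is A_1A_2 × A_1A_3 = (-34, 51, 0).
Using A_1: Π has equation -34x + 51y = -153.
Foot = Q − λn with λ = (n·Q − d)/|n|² = (-595 − (-153))/3757 = -2/17.
Foot = (4, -9, 1) − (-2/17)·(-34, 51, 0) = (0, -3, 1).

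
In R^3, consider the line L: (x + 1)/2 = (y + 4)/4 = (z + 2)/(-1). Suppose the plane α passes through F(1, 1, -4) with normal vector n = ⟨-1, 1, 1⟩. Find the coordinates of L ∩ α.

(1, 0, -3)

L has direction (2, 4, -1) through (-1, -4, -2).
α: n·r = n·F gives -x + y + z = -4.
Substitute r = (-1, -4, -2) + t(2, 4, -1) into the plane: -5 + 1t = -4, so t = 1.
Intersection: (-1, -4, -2) + 1·(2, 4, -1) = (1, 0, -3).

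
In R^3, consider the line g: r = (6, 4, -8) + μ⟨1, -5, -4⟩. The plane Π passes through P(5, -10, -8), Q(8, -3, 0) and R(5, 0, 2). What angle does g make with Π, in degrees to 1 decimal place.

4.1

PQ = (3, 7, 8), PR = (0, 10, 10); a normal to Π is PQ × PR = (-10, -30, 30).
Using P: Π has equation -10x - 30y + 30z = 10.
sin θ = |n·v| / (|n||v|) = |20| / (√1900 · √42) = 0.07080.
θ ≈ 4.1°.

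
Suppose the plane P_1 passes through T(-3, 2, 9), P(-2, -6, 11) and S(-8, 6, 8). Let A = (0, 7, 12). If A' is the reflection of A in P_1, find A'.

TP = (1, -8, 2), TS = (-5, 4, -1); a normal to P_1 is TP × TS = (0, -9, -36).
Using T: P_1 has equation -9y - 36z = -342.
λ = (n·A − d)/|n|² = (-495 − (-342))/1377 = -1/9.
Reflection = A − 2λn = (0, 7, 12) − (-2/9)·(0, -9, -36) = (0, 5, 4).

(0, 5, 4)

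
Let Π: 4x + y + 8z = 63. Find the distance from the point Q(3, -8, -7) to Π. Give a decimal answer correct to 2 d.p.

12.78

n·Q − d = (4)·(3) + (1)·(-8) + (8)·(-7) − 63 = -115; |n| = √81.
Distance = |-115| / √81 = 115/√81 ≈ 12.78.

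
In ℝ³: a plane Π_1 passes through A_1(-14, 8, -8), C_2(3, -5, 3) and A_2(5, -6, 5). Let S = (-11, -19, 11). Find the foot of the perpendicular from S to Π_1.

A_1C_2 = (17, -13, 11), A_1A_2 = (19, -14, 13); a normal to Π_1 is A_1C_2 × A_1A_2 = (-15, -12, 9).
Using A_1: Π_1 has equation -15x - 12y + 9z = 42.
Foot = S − λn with λ = (n·S − d)/|n|² = (492 − 42)/450 = 1.
Foot = (-11, -19, 11) − 1·(-15, -12, 9) = (4, -7, 2).

(4, -7, 2)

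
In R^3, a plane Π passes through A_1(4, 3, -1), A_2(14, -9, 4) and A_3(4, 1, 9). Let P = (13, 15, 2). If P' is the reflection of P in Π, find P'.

A_1A_2 = (10, -12, 5), A_1A_3 = (0, -2, 10); a normal to Π is A_1A_2 × A_1A_3 = (-110, -100, -20).
Using A_1: Π has equation -110x - 100y - 20z = -720.
λ = (n·P − d)/|n|² = (-2970 − (-720))/22500 = -1/10.
Reflection = P − 2λn = (13, 15, 2) − (-1/5)·(-110, -100, -20) = (-9, -5, -2).

(-9, -5, -2)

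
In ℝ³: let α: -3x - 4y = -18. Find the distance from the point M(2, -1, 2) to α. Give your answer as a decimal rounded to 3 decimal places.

3.200

n·M − d = (-3)·(2) + (-4)·(-1) + (0)·(2) − (-18) = 16; |n| = √25.
Distance = |16| / √25 = 16/√25 ≈ 3.200.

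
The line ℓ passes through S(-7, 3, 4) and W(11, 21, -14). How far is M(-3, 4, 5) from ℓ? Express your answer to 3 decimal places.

3.559

A direction vector for ℓ is W − S = (18, 18, -18).
Taking (-7, 3, 4) on ℓ with direction v = (18, 18, -18): w = M − (-7, 3, 4) = (4, 1, 1), and w × v = (-36, 90, 54).
Distance = |w × v| / |v| = √12312 / √972 ≈ 3.559.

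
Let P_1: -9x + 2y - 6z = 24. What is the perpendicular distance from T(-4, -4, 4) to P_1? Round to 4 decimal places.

n·T − d = (-9)·(-4) + (2)·(-4) + (-6)·(4) − 24 = -20; |n| = √121.
Distance = |-20| / √121 = 20/√121 ≈ 1.8182.

1.8182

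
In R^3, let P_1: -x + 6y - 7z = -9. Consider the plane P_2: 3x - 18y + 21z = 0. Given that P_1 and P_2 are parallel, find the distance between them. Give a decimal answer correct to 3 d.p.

Rescale P_2 by 1/(-3): -x + 6y - 7z = 0. Then distance = |-9 − 0| / √86 ≈ 0.970.

0.970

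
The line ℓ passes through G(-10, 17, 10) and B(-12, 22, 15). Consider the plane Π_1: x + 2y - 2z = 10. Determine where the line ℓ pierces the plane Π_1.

A direction vector for ℓ is B − G = (-2, 5, 5).
Substitute r = (-10, 17, 10) + t(-2, 5, 5) into the plane: 4 + (-2)t = 10, so t = -3.
Intersection: (-10, 17, 10) + (-3)·(-2, 5, 5) = (-4, 2, -5).

(-4, 2, -5)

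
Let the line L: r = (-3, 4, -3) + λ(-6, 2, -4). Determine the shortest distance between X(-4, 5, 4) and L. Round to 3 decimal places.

Taking (-3, 4, -3) on L with direction v = (-6, 2, -4): w = X − (-3, 4, -3) = (-1, 1, 7), and w × v = (-18, -46, 4).
Distance = |w × v| / |v| = √2456 / √56 ≈ 6.622.

6.622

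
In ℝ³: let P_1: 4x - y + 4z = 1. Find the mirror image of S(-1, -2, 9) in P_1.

(-9, 0, 1)

λ = (n·S − d)/|n|² = (34 − 1)/33 = 1.
Reflection = S − 2λn = (-1, -2, 9) − 2·(4, -1, 4) = (-9, 0, 1).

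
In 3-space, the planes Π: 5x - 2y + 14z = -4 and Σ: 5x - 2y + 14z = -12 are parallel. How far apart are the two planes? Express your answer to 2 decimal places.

0.53

Same normal n = (5, -2, 14) with |n| = √225; distance = |-4 − (-12)| / |n| = 8/√225 ≈ 0.53.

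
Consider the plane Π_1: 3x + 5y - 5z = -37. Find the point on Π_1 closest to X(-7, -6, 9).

(-4, -1, 4)

Foot = X − λn with λ = (n·X − d)/|n|² = (-96 − (-37))/59 = -1.
Foot = (-7, -6, 9) − (-1)·(3, 5, -5) = (-4, -1, 4).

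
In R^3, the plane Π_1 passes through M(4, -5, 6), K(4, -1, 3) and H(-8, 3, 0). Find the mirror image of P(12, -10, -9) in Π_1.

MK = (0, 4, -3), MH = (-12, 8, -6); a normal to Π_1 is MK × MH = (0, 36, 48).
Using M: Π_1 has equation 36y + 48z = 108.
λ = (n·P − d)/|n|² = (-792 − 108)/3600 = -1/4.
Reflection = P − 2λn = (12, -10, -9) − (-1/2)·(0, 36, 48) = (12, 8, 15).

(12, 8, 15)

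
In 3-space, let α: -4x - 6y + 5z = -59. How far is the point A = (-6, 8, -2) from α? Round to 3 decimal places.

n·A − d = (-4)·(-6) + (-6)·(8) + (5)·(-2) − (-59) = 25; |n| = √77.
Distance = |25| / √77 = 25/√77 ≈ 2.849.

2.849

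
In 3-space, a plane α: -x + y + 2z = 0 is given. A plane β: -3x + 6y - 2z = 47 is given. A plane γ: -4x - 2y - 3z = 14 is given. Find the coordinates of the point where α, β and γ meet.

Solving the 3×3 linear system -x + y + 2z = 0, -3x + 6y - 2z = 47, -4x - 2y - 3z = 14 (e.g. by elimination or Cramer's rule, determinant = 81) gives (-3, 5, -4).

(-3, 5, -4)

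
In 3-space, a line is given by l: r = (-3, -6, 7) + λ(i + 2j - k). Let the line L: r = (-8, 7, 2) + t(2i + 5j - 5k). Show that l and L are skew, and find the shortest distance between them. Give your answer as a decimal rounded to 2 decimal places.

9.97

Common perpendicular direction n = (1, 2, -1) × (2, 5, -5) = (-5, 3, 1).
With w = (-8, 7, 2) − (-3, -6, 7) = (-5, 13, -5), w · n = 59.
Since n ≠ 0 the lines are not parallel, and w · n = 59 ≠ 0 so they do not intersect; hence they are skew.
Distance = |w · n| / |n| = |59| / √35 ≈ 9.97.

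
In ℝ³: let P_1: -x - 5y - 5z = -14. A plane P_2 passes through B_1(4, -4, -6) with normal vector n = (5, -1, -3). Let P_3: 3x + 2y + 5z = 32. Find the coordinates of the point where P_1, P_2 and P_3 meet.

P_2: n·r = n·B_1 gives 5x - y - 3z = 42.
Solving the 3×3 linear system -x - 5y - 5z = -14, 5x - y - 3z = 42, 3x + 2y + 5z = 32 (e.g. by elimination or Cramer's rule, determinant = 104) gives (9, 0, 1).

(9, 0, 1)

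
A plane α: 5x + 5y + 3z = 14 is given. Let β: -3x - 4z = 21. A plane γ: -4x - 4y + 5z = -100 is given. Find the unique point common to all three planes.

Solving the 3×3 linear system 5x + 5y + 3z = 14, -3x - 4z = 21, -4x - 4y + 5z = -100 (e.g. by elimination or Cramer's rule, determinant = 111) gives (9, 1, -12).

(9, 1, -12)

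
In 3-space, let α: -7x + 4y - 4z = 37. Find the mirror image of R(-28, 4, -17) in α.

(14, -20, 7)

λ = (n·R − d)/|n|² = (280 − 37)/81 = 3.
Reflection = R − 2λn = (-28, 4, -17) − 6·(-7, 4, -4) = (14, -20, 7).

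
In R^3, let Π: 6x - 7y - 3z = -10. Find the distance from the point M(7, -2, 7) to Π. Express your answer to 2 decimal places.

4.64

n·M − d = (6)·(7) + (-7)·(-2) + (-3)·(7) − (-10) = 45; |n| = √94.
Distance = |45| / √94 = 45/√94 ≈ 4.64.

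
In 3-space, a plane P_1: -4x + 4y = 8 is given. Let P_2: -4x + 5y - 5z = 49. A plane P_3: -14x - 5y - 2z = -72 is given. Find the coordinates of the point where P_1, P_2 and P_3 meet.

(4, 6, -7)

Solving the 3×3 linear system -4x + 4y = 8, -4x + 5y - 5z = 49, -14x - 5y - 2z = -72 (e.g. by elimination or Cramer's rule, determinant = 388) gives (4, 6, -7).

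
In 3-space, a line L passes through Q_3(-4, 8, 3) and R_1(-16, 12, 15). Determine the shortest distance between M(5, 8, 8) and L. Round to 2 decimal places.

9.92

A direction vector for L is R_1 − Q_3 = (-12, 4, 12).
Taking (-4, 8, 3) on L with direction v = (-12, 4, 12): w = M − (-4, 8, 3) = (9, 0, 5), and w × v = (-20, -168, 36).
Distance = |w × v| / |v| = √29920 / √304 ≈ 9.92.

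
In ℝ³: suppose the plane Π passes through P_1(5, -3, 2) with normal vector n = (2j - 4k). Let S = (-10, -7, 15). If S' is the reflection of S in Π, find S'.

Π: n·r = n·P_1 gives 2y - 4z = -14.
λ = (n·S − d)/|n|² = (-74 − (-14))/20 = -3.
Reflection = S − 2λn = (-10, -7, 15) − (-6)·(0, 2, -4) = (-10, 5, -9).

(-10, 5, -9)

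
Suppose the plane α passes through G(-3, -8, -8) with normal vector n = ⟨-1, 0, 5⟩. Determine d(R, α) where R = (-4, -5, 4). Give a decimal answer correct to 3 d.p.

α: n·r = n·G gives -x + 5z = -37.
n·R − d = (-1)·(-4) + (0)·(-5) + (5)·(4) − (-37) = 61; |n| = √26.
Distance = |61| / √26 = 61/√26 ≈ 11.963.

11.963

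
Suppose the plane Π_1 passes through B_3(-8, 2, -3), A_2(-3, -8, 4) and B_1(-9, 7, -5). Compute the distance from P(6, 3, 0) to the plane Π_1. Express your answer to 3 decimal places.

B_3A_2 = (5, -10, 7), B_3B_1 = (-1, 5, -2); a normal to Π_1 is B_3A_2 × B_3B_1 = (-15, 3, 15).
Using B_3: Π_1 has equation -15x + 3y + 15z = 81.
n·P − d = (-15)·(6) + (3)·(3) + (15)·(0) − 81 = -162; |n| = √459.
Distance = |-162| / √459 = 162/√459 ≈ 7.562.

7.562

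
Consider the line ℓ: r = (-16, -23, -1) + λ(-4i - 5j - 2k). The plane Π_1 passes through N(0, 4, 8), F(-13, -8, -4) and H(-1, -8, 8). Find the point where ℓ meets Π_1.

(-4, -8, 5)

NF = (-13, -12, -12), NH = (-1, -12, 0); a normal to Π_1 is NF × NH = (-144, 12, 144).
Using N: Π_1 has equation -144x + 12y + 144z = 1200.
Substitute r = (-16, -23, -1) + t(-4, -5, -2) into the plane: 1884 + 228t = 1200, so t = -3.
Intersection: (-16, -23, -1) + (-3)·(-4, -5, -2) = (-4, -8, 5).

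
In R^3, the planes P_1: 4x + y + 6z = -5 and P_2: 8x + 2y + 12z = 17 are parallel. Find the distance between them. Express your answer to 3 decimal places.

Rescale P_2 by 1/2: 4x + y + 6z = 17/2. Then distance = |-5 − (17/2)| / √53 ≈ 1.854.

1.854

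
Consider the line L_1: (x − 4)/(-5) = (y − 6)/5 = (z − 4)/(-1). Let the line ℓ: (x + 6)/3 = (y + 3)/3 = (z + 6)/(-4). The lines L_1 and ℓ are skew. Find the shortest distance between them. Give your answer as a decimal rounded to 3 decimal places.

L_1 has direction (-5, 5, -1) through (4, 6, 4).
ℓ has direction (3, 3, -4) through (-6, -3, -6).
Common perpendicular direction n = (-5, 5, -1) × (3, 3, -4) = (-17, -23, -30).
With w = (-6, -3, -6) − (4, 6, 4) = (-10, -9, -10), w · n = 677.
Distance = |w · n| / |n| = |677| / √1718 ≈ 16.333.

16.333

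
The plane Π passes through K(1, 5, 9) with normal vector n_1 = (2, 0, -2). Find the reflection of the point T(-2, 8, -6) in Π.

Π: n_1·r = n_1·K gives 2x - 2z = -16.
λ = (n·T − d)/|n|² = (8 − (-16))/8 = 3.
Reflection = T − 2λn = (-2, 8, -6) − 6·(2, 0, -2) = (-14, 8, 6).

(-14, 8, 6)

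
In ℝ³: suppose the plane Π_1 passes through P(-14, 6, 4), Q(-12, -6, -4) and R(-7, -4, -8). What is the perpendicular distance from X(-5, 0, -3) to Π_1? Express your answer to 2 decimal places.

PQ = (2, -12, -8), PR = (7, -10, -12); a normal to Π_1 is PQ × PR = (64, -32, 64).
Using P: Π_1 has equation 64x - 32y + 64z = -832.
n·X − d = (64)·(-5) + (-32)·(0) + (64)·(-3) − (-832) = 320; |n| = √9216.
Distance = |320| / √9216 = 320/√9216 ≈ 3.33.

3.33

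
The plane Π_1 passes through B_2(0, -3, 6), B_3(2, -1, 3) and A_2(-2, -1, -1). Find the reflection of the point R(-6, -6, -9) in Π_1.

(-10, 4, -5)

B_2B_3 = (2, 2, -3), B_2A_2 = (-2, 2, -7); a normal to Π_1 is B_2B_3 × B_2A_2 = (-8, 20, 8).
Using B_2: Π_1 has equation -8x + 20y + 8z = -12.
λ = (n·R − d)/|n|² = (-144 − (-12))/528 = -1/4.
Reflection = R − 2λn = (-6, -6, -9) − (-1/2)·(-8, 20, 8) = (-10, 4, -5).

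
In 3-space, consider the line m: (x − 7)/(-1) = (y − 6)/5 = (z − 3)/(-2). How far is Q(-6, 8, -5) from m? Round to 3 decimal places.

13.649

m has direction (-1, 5, -2) through (7, 6, 3).
Taking (7, 6, 3) on m with direction v = (-1, 5, -2): w = Q − (7, 6, 3) = (-13, 2, -8), and w × v = (36, -18, -63).
Distance = |w × v| / |v| = √5589 / √30 ≈ 13.649.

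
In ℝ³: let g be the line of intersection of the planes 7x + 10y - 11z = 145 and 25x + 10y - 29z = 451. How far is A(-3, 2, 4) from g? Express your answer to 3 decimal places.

17.154

Direction of g: (7, 10, -11) × (25, 10, -29) = (-180, -72, -180).
A point on g: solving the two plane equations with x = 8 gives (8, -1, -9).
Taking (8, -1, -9) on g with direction v = (-180, -72, -180): w = A − (8, -1, -9) = (-11, 3, 13), and w × v = (396, -4320, 1332).
Distance = |w × v| / |v| = √20593440 / √69984 ≈ 17.154.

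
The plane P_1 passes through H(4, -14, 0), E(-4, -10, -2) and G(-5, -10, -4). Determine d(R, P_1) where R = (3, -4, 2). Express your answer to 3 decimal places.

HE = (-8, 4, -2), HG = (-9, 4, -4); a normal to P_1 is HE × HG = (-8, -14, 4).
Using H: P_1 has equation -8x - 14y + 4z = 164.
n·R − d = (-8)·(3) + (-14)·(-4) + (4)·(2) − 164 = -124; |n| = √276.
Distance = |-124| / √276 = 124/√276 ≈ 7.464.

7.464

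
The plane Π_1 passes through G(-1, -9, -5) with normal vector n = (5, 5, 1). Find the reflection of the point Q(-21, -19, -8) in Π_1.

(9, 11, -2)

Π_1: n·r = n·G gives 5x + 5y + z = -55.
λ = (n·Q − d)/|n|² = (-208 − (-55))/51 = -3.
Reflection = Q − 2λn = (-21, -19, -8) − (-6)·(5, 5, 1) = (9, 11, -2).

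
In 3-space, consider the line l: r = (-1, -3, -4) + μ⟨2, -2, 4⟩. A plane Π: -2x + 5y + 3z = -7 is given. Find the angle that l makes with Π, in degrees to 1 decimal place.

3.8

sin θ = |n·v| / (|n||v|) = |-2| / (√38 · √24) = 0.06623.
θ ≈ 3.8°.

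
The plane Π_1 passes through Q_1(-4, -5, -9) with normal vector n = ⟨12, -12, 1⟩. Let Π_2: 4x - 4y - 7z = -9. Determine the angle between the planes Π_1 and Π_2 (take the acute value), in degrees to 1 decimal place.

Π_1: n·r = n·Q_1 gives 12x - 12y + z = 3.
cos θ = |n₁·n₂| / (|n₁||n₂|) = |89| / (√289 · √81).
θ = arccos(0.58170) ≈ 54.4°.

54.4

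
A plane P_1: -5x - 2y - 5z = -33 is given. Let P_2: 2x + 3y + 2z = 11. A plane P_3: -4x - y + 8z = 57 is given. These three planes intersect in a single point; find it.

Solving the 3×3 linear system -5x - 2y - 5z = -33, 2x + 3y + 2z = 11, -4x - y + 8z = 57 (e.g. by elimination or Cramer's rule, determinant = -132) gives (0, -1, 7).

(0, -1, 7)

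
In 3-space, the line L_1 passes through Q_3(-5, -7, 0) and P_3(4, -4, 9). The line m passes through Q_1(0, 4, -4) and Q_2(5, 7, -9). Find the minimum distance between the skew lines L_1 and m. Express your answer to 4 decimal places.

A direction vector for L_1 is P_3 − Q_3 = (9, 3, 9).
A direction vector for m is Q_2 − Q_1 = (5, 3, -5).
Common perpendicular direction n = (9, 3, 9) × (5, 3, -5) = (-42, 90, 12).
With w = (0, 4, -4) − (-5, -7, 0) = (5, 11, -4), w · n = 732.
Distance = |w · n| / |n| = |732| / √10008 ≈ 7.3171.

7.3171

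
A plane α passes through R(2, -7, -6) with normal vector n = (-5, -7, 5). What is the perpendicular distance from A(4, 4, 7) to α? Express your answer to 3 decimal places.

α: n·r = n·R gives -5x - 7y + 5z = 9.
n·A − d = (-5)·(4) + (-7)·(4) + (5)·(7) − 9 = -22; |n| = √99.
Distance = |-22| / √99 = 22/√99 ≈ 2.211.

2.211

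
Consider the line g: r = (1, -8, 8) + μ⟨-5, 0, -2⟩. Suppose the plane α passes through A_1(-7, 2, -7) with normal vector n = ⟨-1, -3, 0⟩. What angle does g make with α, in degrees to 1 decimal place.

17.1

α: n·r = n·A_1 gives -x - 3y = 1.
sin θ = |n·v| / (|n||v|) = |5| / (√10 · √29) = 0.29361.
θ ≈ 17.1°.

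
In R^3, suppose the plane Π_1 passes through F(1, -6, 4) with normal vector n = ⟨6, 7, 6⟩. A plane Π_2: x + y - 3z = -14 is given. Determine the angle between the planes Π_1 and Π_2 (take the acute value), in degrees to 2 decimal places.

Π_1: n·r = n·F gives 6x + 7y + 6z = -12.
cos θ = |n₁·n₂| / (|n₁||n₂|) = |-5| / (√121 · √11).
θ = arccos(0.13705) ≈ 82.12°.

82.12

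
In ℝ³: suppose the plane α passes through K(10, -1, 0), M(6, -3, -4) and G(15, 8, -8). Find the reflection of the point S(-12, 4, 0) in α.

(12, -20, -12)

KM = (-4, -2, -4), KG = (5, 9, -8); a normal to α is KM × KG = (52, -52, -26).
Using K: α has equation 52x - 52y - 26z = 572.
λ = (n·S − d)/|n|² = (-832 − 572)/6084 = -3/13.
Reflection = S − 2λn = (-12, 4, 0) − (-6/13)·(52, -52, -26) = (12, -20, -12).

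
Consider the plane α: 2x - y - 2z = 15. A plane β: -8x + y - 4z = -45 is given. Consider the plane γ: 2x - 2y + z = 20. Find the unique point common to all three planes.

(5, -5, 0)

Solving the 3×3 linear system 2x - y - 2z = 15, -8x + y - 4z = -45, 2x - 2y + z = 20 (e.g. by elimination or Cramer's rule, determinant = -42) gives (5, -5, 0).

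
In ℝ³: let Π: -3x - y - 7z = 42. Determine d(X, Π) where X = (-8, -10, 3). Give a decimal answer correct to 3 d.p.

3.775

n·X − d = (-3)·(-8) + (-1)·(-10) + (-7)·(3) − 42 = -29; |n| = √59.
Distance = |-29| / √59 = 29/√59 ≈ 3.775.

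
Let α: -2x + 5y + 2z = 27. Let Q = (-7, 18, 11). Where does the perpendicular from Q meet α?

Foot = Q − λn with λ = (n·Q − d)/|n|² = (126 − 27)/33 = 3.
Foot = (-7, 18, 11) − 3·(-2, 5, 2) = (-1, 3, 5).

(-1, 3, 5)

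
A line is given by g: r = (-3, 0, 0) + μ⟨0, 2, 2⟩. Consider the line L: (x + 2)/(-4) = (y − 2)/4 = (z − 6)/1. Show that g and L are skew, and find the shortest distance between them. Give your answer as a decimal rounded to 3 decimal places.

2.030

L has direction (-4, 4, 1) through (-2, 2, 6).
Common perpendicular direction n = (0, 2, 2) × (-4, 4, 1) = (-6, -8, 8).
With w = (-2, 2, 6) − (-3, 0, 0) = (1, 2, 6), w · n = 26.
Since n ≠ 0 the lines are not parallel, and w · n = 26 ≠ 0 so they do not intersect; hence they are skew.
Distance = |w · n| / |n| = |26| / √164 ≈ 2.030.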